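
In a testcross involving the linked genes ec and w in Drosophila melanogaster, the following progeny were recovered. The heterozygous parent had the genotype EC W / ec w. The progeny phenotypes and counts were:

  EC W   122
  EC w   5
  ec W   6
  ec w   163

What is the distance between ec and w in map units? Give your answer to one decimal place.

3.7 map units

The recombinant classes are EC w and ec W: 5 + 6 = 11.
Recombination frequency = 11/296 = 0.0372 ≈ 3.7%, i.e. 3.7 map units.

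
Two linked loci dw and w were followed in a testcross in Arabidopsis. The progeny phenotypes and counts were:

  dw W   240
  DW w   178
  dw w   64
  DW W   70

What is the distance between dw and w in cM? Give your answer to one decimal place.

24.3 cM

The two most frequent classes, DW w (178) and dw W (240), are the parental types, so the F1 was DW w / dw W.
The recombinant classes are DW W and dw w: 70 + 64 = 134.
Recombination frequency = 134/552 = 0.2428 ≈ 24.3%, i.e. 24.3 cM.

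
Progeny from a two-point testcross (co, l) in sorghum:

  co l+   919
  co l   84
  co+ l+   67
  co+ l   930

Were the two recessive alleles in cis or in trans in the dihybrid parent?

The two most frequent classes are co+ l (930) and co l+ (919); these are the parental (non-recombinant) types.
So the F1 carried co+ l on one chromosome and co l+ on the other — the recessive alleles are on opposite chromosomes (trans / repulsion).

trans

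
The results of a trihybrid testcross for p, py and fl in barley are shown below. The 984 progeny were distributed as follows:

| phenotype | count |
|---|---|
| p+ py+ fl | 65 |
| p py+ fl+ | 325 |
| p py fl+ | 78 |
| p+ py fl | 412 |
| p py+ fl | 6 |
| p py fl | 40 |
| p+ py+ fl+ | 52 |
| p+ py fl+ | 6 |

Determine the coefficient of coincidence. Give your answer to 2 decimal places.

0.73

The two most frequent reciprocal classes, p py+ fl+ and p+ py fl, are the parental types, so the F1 was p py+ fl+ / p+ py fl.
The two rarest classes, p py+ fl and p+ py fl+, are the double crossovers. Comparing them with the parentals, only the fl allele has switched, so fl is the middle locus and the order is py – fl – p.
py–fl: (143 + 12)/984 = 0.1575; fl–p: (92 + 12)/984 = 0.1057.
Expected DCO frequency = 0.1575 × 0.1057 ≈ 0.01665; observed = 12/984 ≈ 0.01220.
Coefficient of coincidence = 0.01220/0.01665 ≈ 0.73.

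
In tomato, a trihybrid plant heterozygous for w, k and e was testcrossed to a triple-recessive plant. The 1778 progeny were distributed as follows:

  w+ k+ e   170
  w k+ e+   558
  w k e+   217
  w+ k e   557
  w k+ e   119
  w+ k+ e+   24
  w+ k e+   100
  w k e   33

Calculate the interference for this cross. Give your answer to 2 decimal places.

The two most frequent reciprocal classes, w k+ e+ and w+ k e, are the parental types, so the F1 was w k+ e+ / w+ k e.
The two rarest classes, w+ k+ e+ and w k e, are the double crossovers. Comparing them with the parentals, only the w allele has switched, so w is the middle locus and the order is k – w – e.
k–w: (387 + 57)/1778 = 0.2497; w–e: (219 + 57)/1778 = 0.1552.
Expected DCO frequency = 0.2497 × 0.1552 ≈ 0.03875; observed = 57/1778 ≈ 0.03206.
Coefficient of coincidence = 0.03206/0.03875 ≈ 0.83; interference = 1 − 0.83 = 0.17.

0.17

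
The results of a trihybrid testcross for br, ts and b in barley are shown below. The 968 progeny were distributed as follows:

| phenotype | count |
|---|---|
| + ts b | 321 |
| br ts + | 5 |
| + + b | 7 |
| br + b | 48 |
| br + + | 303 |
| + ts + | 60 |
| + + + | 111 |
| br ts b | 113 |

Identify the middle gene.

ts

The two most frequent reciprocal classes, + ts b and br + +, are the parental types, so the F1 was + ts b / br + +.
The two rarest classes, + + b and br ts +, are the double crossovers. Comparing them with the parentals, only the ts allele has switched, so ts is the middle locus and the order is br – ts – b.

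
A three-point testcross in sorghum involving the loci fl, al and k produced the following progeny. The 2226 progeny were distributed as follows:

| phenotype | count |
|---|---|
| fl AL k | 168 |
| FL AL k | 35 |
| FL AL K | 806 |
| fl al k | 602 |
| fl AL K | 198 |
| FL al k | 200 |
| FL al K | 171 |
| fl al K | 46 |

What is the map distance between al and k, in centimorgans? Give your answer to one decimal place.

18.9 centimorgans

The two most frequent reciprocal classes, fl al k and FL AL K, are the parental types, so the F1 was fl al k / FL AL K.
The two rarest classes, fl al K and FL AL k, are the double crossovers. Comparing them with the parentals, only the k allele has switched, so k is the middle locus and the order is fl – k – al.
Crossovers in the k–al interval produce the single-crossover classes fl AL k and FL al K (168 + 171 = 339) plus the double crossovers (81).
RF(k–al) = (339 + 81) / 2226 = 420/2226 = 0.1887 → 18.9 centimorgans.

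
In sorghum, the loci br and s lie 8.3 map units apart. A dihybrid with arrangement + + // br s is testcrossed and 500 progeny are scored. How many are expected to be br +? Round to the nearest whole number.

A map distance of 8.3 map units corresponds to a recombination frequency of 0.083.
The F1 is + + / br s, so br + is a recombinant gamete class with expected frequency r/2 = 0.083/2 = 0.0415.
Expected number = 0.0415 × 500 = 20.75 ≈ 21.

21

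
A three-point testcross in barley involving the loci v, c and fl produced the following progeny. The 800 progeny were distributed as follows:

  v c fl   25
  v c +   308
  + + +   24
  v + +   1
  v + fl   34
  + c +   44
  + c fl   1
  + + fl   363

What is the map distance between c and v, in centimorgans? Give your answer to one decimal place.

The two most frequent reciprocal classes, + + fl and v c +, are the parental types, so the F1 was + + fl / v c +.
The two rarest classes, + c fl and v + +, are the double crossovers. Comparing them with the parentals, only the c allele has switched, so c is the middle locus and the order is v – c – fl.
Crossovers in the v–c interval produce the single-crossover classes v + fl and + c + (34 + 44 = 78) plus the double crossovers (2).
RF(v–c) = (78 + 2) / 800 = 80/800 = 0.1000 → 10.0 centimorgans.

10.0 centimorgans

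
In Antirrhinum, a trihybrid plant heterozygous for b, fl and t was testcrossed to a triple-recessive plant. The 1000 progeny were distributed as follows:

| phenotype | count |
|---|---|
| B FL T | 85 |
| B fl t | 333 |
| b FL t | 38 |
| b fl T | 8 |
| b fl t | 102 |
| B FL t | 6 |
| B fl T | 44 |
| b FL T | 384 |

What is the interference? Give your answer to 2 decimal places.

0.27

The two most frequent reciprocal classes, B fl t and b FL T, are the parental types, so the F1 was B fl t / b FL T.
The two rarest classes, B FL t and b fl T, are the double crossovers. Comparing them with the parentals, only the fl allele has switched, so fl is the middle locus and the order is t – fl – b.
t–fl: (82 + 14)/1000 = 0.0960; fl–b: (187 + 14)/1000 = 0.2010.
Expected DCO frequency = 0.0960 × 0.2010 ≈ 0.01930; observed = 14/1000 ≈ 0.01400.
Coefficient of coincidence = 0.01400/0.01930 ≈ 0.73; interference = 1 − 0.73 = 0.27.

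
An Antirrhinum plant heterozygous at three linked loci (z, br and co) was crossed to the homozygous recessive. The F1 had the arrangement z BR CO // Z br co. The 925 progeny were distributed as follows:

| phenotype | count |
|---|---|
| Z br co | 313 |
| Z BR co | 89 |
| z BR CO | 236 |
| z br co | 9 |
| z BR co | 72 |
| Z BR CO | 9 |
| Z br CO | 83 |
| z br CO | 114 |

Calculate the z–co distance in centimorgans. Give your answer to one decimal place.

The two rarest classes, Z BR CO and z br co, are the double crossovers. Comparing them with the parentals, only the z allele has switched, so z is the middle locus and the order is co – z – br.
Crossovers in the co–z interval produce the single-crossover classes z BR co and Z br CO (72 + 83 = 155) plus the double crossovers (18).
RF(co–z) = (155 + 18) / 925 = 173/925 = 0.1870 → 18.7 centimorgans.

18.7 centimorgans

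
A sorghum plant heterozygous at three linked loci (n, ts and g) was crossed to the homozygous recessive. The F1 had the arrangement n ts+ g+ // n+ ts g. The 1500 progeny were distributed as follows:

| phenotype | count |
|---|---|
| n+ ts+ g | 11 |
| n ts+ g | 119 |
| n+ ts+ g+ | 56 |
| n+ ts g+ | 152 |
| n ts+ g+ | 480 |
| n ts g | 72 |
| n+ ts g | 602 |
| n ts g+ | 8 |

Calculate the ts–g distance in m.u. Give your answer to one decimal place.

19.3 m.u.

The two rarest classes, n ts g+ and n+ ts+ g, are the double crossovers. Comparing them with the parentals, only the ts allele has switched, so ts is the middle locus and the order is g – ts – n.
Crossovers in the g–ts interval produce the single-crossover classes n ts+ g and n+ ts g+ (119 + 152 = 271) plus the double crossovers (19).
RF(g–ts) = (271 + 19) / 1500 = 290/1500 = 0.1933 → 19.3 m.u.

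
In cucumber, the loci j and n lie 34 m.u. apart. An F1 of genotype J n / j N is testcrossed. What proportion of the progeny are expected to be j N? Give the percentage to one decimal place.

33.0%

A map distance of 34 m.u. corresponds to a recombination frequency of 0.340.
The F1 is J n / j N, so j N is a parental gamete class with expected frequency (1 − r)/2 = 0.660/2 = 0.3300.
That is 0.3300 = 33.0% of the progeny.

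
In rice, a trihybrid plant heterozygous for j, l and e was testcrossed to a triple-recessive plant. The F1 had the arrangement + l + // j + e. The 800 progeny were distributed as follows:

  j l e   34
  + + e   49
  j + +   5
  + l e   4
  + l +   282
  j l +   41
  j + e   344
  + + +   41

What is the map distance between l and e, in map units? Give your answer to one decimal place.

The two rarest classes, + l e and j + +, are the double crossovers. Comparing them with the parentals, only the e allele has switched, so e is the middle locus and the order is l – e – j.
Crossovers in the l–e interval produce the single-crossover classes + + + and j l e (41 + 34 = 75) plus the double crossovers (9).
RF(l–e) = (75 + 9) / 800 = 84/800 = 0.1050 → 10.5 map units.

10.5 map units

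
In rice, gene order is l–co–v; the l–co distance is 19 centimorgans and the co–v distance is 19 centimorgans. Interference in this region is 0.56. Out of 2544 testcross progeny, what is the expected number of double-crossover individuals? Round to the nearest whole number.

40

Map distances give recombination frequencies of 0.190 and 0.190 for the two intervals.
With interference 0.56 (so coincidence = 0.44), expected double-crossover frequency = 0.190 × 0.190 × 0.44 = 0.01588.
Expected number = 0.01588 × 2544 = 40.41 ≈ 40.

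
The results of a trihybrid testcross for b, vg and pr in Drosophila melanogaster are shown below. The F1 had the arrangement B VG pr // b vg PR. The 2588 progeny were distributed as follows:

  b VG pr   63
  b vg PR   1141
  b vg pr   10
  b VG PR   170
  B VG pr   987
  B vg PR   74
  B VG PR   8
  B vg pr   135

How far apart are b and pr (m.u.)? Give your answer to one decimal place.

6.0 m.u.

The two rarest classes, B VG PR and b vg pr, are the double crossovers. Comparing them with the parentals, only the pr allele has switched, so pr is the middle locus and the order is b – pr – vg.
Crossovers in the b–pr interval produce the single-crossover classes b VG pr and B vg PR (63 + 74 = 137) plus the double crossovers (18).
RF(b–pr) = (137 + 18) / 2588 = 155/2588 = 0.0599 → 6.0 m.u.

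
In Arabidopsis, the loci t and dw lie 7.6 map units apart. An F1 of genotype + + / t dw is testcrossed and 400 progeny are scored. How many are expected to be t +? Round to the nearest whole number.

A map distance of 7.6 map units corresponds to a recombination frequency of 0.076.
The F1 is + + / t dw, so t + is a recombinant gamete class with expected frequency r/2 = 0.076/2 = 0.0380.
Expected number = 0.0380 × 400 = 15.20 ≈ 15.

15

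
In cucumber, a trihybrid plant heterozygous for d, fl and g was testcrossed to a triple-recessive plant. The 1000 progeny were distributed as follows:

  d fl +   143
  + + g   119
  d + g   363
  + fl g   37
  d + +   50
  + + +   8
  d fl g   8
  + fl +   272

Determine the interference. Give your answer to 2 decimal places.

0.44

The two most frequent reciprocal classes, d + g and + fl +, are the parental types, so the F1 was d + g / + fl +.
The two rarest classes, d fl g and + + +, are the double crossovers. Comparing them with the parentals, only the fl allele has switched, so fl is the middle locus and the order is d – fl – g.
d–fl: (262 + 16)/1000 = 0.2780; fl–g: (87 + 16)/1000 = 0.1030.
Expected DCO frequency = 0.2780 × 0.1030 ≈ 0.02863; observed = 16/1000 ≈ 0.01600.
Coefficient of coincidence = 0.01600/0.02863 ≈ 0.56; interference = 1 − 0.56 = 0.44.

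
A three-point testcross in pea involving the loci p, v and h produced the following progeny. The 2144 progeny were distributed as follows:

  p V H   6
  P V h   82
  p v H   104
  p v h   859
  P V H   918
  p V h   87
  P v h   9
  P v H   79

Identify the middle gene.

The two most frequent reciprocal classes, p v h and P V H, are the parental types, so the F1 was p v h / P V H.
The two rarest classes, P v h and p V H, are the double crossovers. Comparing them with the parentals, only the p allele has switched, so p is the middle locus and the order is v – p – h.

p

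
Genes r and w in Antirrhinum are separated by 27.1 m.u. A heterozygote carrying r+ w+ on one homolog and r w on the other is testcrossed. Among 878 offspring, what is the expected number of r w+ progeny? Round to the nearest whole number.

A map distance of 27.1 m.u. corresponds to a recombination frequency of 0.271.
The F1 is r+ w+ / r w, so r w+ is a recombinant gamete class with expected frequency r/2 = 0.271/2 = 0.1355.
Expected number = 0.1355 × 878 = 118.97 ≈ 119.

119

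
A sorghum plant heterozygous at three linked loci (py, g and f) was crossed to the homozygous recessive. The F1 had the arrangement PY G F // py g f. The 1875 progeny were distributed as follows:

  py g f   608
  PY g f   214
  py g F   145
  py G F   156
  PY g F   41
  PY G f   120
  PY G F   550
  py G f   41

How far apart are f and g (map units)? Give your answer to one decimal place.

18.5 map units

The two rarest classes, PY g F and py G f, are the double crossovers. Comparing them with the parentals, only the g allele has switched, so g is the middle locus and the order is f – g – py.
Crossovers in the f–g interval produce the single-crossover classes PY G f and py g F (120 + 145 = 265) plus the double crossovers (82).
RF(f–g) = (265 + 82) / 1875 = 347/1875 = 0.1851 → 18.5 map units.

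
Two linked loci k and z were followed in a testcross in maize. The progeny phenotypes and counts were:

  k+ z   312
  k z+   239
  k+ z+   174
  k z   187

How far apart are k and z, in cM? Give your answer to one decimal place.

The two most frequent classes, k+ z (312) and k z+ (239), are the parental types, so the F1 was k+ z / k z+.
The recombinant classes are k+ z+ and k z: 174 + 187 = 361.
Recombination frequency = 361/912 = 0.3958 ≈ 39.6%, i.e. 39.6 cM.

39.6 cM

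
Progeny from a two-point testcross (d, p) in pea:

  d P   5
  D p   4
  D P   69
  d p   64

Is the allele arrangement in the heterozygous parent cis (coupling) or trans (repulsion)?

The two most frequent classes are D P (69) and d p (64); these are the parental (non-recombinant) types.
So the F1 carried D P on one chromosome and d p on the other — the recessive alleles are on the same chromosome (cis / coupling).

cis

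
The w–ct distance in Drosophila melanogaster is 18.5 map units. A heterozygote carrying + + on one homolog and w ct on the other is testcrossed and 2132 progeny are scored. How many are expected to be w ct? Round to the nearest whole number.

A map distance of 18.5 map units corresponds to a recombination frequency of 0.185.
The F1 is + + / w ct, so w ct is a parental gamete class with expected frequency (1 − r)/2 = 0.815/2 = 0.4075.
Expected number = 0.4075 × 2132 = 868.79 ≈ 869.

869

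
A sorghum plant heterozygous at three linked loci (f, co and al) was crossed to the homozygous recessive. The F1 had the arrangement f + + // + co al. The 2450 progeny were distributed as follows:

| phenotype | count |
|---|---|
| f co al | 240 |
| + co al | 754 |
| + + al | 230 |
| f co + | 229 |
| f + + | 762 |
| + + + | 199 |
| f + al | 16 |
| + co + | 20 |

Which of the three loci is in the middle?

The two rarest classes, f + al and + co +, are the double crossovers. Comparing them with the parentals, only the al allele has switched, so al is the middle locus and the order is f – al – co.

al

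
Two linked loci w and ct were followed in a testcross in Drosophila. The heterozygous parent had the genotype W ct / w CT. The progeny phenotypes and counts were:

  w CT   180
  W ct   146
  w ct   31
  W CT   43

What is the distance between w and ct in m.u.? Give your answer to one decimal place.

The recombinant classes are W CT and w ct: 43 + 31 = 74.
Recombination frequency = 74/400 = 0.1850 ≈ 18.5%, i.e. 18.5 m.u.

18.5 m.u.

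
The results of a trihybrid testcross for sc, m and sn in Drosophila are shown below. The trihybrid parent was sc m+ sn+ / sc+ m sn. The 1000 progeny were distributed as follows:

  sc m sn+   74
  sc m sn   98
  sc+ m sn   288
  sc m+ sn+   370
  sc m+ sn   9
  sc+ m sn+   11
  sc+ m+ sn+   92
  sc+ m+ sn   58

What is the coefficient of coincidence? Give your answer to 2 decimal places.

The two rarest classes, sc m+ sn and sc+ m sn+, are the double crossovers. Comparing them with the parentals, only the sn allele has switched, so sn is the middle locus and the order is sc – sn – m.
sc–sn: (190 + 20)/1000 = 0.2100; sn–m: (132 + 20)/1000 = 0.1520.
Expected DCO frequency = 0.2100 × 0.1520 ≈ 0.03192; observed = 20/1000 ≈ 0.02000.
Coefficient of coincidence = 0.02000/0.03192 ≈ 0.63.

0.63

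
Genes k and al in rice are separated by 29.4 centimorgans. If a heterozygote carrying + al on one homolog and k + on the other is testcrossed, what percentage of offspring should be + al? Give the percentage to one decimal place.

35.3%

A map distance of 29.4 centimorgans corresponds to a recombination frequency of 0.294.
The F1 is + al / k +, so + al is a parental gamete class with expected frequency (1 − r)/2 = 0.706/2 = 0.3530.
That is 0.3530 = 35.3% of the progeny.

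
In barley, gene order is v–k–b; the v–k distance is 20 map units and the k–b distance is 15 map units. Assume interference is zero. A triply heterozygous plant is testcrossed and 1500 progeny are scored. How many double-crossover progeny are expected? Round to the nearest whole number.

45

Map distances give recombination frequencies of 0.200 and 0.150 for the two intervals.
With no interference, expected double-crossover frequency = 0.200 × 0.150 = 0.03000.
Expected number = 0.03000 × 1500 = 45.00 ≈ 45.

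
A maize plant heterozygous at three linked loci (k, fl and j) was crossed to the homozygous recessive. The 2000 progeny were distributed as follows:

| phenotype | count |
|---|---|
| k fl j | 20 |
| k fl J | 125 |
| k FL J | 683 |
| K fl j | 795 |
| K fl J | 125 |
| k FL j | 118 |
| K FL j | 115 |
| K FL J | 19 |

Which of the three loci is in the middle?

The two most frequent reciprocal classes, k FL J and K fl j, are the parental types, so the F1 was k FL J / K fl j.
The two rarest classes, K FL J and k fl j, are the double crossovers. Comparing them with the parentals, only the k allele has switched, so k is the middle locus and the order is j – k – fl.

k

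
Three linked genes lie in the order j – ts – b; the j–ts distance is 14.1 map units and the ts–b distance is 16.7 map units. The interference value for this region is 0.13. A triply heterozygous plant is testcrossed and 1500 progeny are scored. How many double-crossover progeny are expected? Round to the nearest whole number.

Map distances give recombination frequencies of 0.141 and 0.167 for the two intervals.
With interference 0.13 (so coincidence = 0.87), expected double-crossover frequency = 0.141 × 0.167 × 0.87 = 0.02049.
Expected number = 0.02049 × 1500 = 30.73 ≈ 31.

31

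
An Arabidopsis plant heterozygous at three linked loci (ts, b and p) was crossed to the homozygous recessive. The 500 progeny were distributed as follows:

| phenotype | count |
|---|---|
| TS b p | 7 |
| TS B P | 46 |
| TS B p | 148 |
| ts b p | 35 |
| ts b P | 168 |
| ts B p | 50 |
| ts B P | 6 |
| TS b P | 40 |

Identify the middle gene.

The two most frequent reciprocal classes, ts b P and TS B p, are the parental types, so the F1 was ts b P / TS B p.
The two rarest classes, ts B P and TS b p, are the double crossovers. Comparing them with the parentals, only the b allele has switched, so b is the middle locus and the order is p – b – ts.

b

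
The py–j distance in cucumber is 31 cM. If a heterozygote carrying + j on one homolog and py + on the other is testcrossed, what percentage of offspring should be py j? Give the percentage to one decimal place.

A map distance of 31 cM corresponds to a recombination frequency of 0.310.
The F1 is + j / py +, so py j is a recombinant gamete class with expected frequency r/2 = 0.310/2 = 0.1550.
That is 0.1550 = 15.5% of the progeny.

15.5%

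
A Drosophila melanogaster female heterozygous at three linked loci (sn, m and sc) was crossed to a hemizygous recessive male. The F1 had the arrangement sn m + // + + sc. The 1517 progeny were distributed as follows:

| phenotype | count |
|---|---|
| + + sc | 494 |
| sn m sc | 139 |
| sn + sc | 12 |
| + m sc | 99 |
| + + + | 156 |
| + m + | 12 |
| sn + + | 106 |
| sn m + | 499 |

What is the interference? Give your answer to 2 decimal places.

0.50

The two rarest classes, + m + and sn + sc, are the double crossovers. Comparing them with the parentals, only the sn allele has switched, so sn is the middle locus and the order is sc – sn – m.
sc–sn: (295 + 24)/1517 = 0.2103; sn–m: (205 + 24)/1517 = 0.1510.
Expected DCO frequency = 0.2103 × 0.1510 ≈ 0.03176; observed = 24/1517 ≈ 0.01582.
Coefficient of coincidence = 0.01582/0.03176 ≈ 0.50; interference = 1 − 0.50 = 0.50.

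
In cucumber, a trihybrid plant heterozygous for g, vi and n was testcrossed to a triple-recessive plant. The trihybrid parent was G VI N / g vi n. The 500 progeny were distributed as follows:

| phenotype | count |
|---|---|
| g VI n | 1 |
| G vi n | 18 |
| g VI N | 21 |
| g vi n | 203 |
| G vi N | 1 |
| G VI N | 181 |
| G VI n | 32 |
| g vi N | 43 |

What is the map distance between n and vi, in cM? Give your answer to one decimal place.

The two rarest classes, G vi N and g VI n, are the double crossovers. Comparing them with the parentals, only the vi allele has switched, so vi is the middle locus and the order is g – vi – n.
Crossovers in the vi–n interval produce the single-crossover classes G VI n and g vi N (32 + 43 = 75) plus the double crossovers (2).
RF(vi–n) = (75 + 2) / 500 = 77/500 = 0.1540 → 15.4 cM.

15.4 cM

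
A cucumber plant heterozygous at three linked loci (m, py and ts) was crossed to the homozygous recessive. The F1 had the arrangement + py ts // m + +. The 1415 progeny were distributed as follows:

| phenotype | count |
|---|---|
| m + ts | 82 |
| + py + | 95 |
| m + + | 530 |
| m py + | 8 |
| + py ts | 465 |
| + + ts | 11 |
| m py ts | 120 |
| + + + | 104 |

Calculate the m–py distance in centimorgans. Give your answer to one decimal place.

17.2 centimorgans

The two rarest classes, + + ts and m py +, are the double crossovers. Comparing them with the parentals, only the py allele has switched, so py is the middle locus and the order is m – py – ts.
Crossovers in the m–py interval produce the single-crossover classes m py ts and + + + (120 + 104 = 224) plus the double crossovers (19).
RF(m–py) = (224 + 19) / 1415 = 243/1415 = 0.1717 → 17.2 centimorgans.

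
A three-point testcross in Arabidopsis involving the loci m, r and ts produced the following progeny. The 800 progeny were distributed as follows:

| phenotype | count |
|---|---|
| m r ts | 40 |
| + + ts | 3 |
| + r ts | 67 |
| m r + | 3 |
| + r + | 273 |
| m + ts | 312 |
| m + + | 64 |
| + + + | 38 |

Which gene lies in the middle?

The two most frequent reciprocal classes, + r + and m + ts, are the parental types, so the F1 was + r + / m + ts.
The two rarest classes, m r + and + + ts, are the double crossovers. Comparing them with the parentals, only the m allele has switched, so m is the middle locus and the order is r – m – ts.

m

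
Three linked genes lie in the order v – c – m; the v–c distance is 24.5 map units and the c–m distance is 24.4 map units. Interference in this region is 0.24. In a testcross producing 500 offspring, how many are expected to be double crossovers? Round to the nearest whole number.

23

Map distances give recombination frequencies of 0.245 and 0.244 for the two intervals.
With interference 0.24 (so coincidence = 0.76), expected double-crossover frequency = 0.245 × 0.244 × 0.76 = 0.04543.
Expected number = 0.04543 × 500 = 22.72 ≈ 23.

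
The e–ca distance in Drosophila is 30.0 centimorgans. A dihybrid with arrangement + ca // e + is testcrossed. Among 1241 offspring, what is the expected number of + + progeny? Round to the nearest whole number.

A map distance of 30.0 centimorgans corresponds to a recombination frequency of 0.300.
The F1 is + ca / e +, so + + is a recombinant gamete class with expected frequency r/2 = 0.300/2 = 0.1500.
Expected number = 0.1500 × 1241 = 186.15 ≈ 186.

186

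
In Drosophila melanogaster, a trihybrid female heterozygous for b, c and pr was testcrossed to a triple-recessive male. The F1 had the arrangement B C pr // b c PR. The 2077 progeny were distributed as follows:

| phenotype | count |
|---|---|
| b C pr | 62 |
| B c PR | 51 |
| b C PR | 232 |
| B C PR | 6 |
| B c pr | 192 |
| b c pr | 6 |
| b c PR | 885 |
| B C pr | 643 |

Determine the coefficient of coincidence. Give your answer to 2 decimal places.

The two rarest classes, B C PR and b c pr, are the double crossovers. Comparing them with the parentals, only the pr allele has switched, so pr is the middle locus and the order is c – pr – b.
c–pr: (424 + 12)/2077 = 0.2099; pr–b: (113 + 12)/2077 = 0.0602.
Expected DCO frequency = 0.2099 × 0.0602 ≈ 0.01264; observed = 12/2077 ≈ 0.00578.
Coefficient of coincidence = 0.00578/0.01264 ≈ 0.46.

0.46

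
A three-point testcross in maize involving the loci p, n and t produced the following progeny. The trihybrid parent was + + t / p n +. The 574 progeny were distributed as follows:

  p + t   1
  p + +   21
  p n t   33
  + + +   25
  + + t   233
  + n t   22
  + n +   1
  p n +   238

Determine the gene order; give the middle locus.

The two rarest classes, p + t and + n +, are the double crossovers. Comparing them with the parentals, only the p allele has switched, so p is the middle locus and the order is n – p – t.

p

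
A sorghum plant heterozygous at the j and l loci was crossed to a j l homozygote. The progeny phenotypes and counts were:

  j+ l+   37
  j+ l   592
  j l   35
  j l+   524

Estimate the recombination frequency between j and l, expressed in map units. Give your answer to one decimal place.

6.1 map units

The two most frequent classes, j+ l (592) and j l+ (524), are the parental types, so the F1 was j+ l / j l+.
The recombinant classes are j+ l+ and j l: 37 + 35 = 72.
Recombination frequency = 72/1188 = 0.0606 ≈ 6.1%, i.e. 6.1 map units.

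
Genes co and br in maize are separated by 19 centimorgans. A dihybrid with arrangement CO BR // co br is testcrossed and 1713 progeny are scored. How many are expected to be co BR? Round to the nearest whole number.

163

A map distance of 19 centimorgans corresponds to a recombination frequency of 0.190.
The F1 is CO BR / co br, so co BR is a recombinant gamete class with expected frequency r/2 = 0.190/2 = 0.0950.
Expected number = 0.0950 × 1713 = 162.74 ≈ 163.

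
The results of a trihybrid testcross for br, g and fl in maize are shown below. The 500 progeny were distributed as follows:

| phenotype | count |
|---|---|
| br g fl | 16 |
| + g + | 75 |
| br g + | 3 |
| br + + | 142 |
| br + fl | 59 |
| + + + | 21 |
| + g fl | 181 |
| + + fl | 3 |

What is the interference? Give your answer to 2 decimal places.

The two most frequent reciprocal classes, + g fl and br + +, are the parental types, so the F1 was + g fl / br + +.
The two rarest classes, + + fl and br g +, are the double crossovers. Comparing them with the parentals, only the g allele has switched, so g is the middle locus and the order is br – g – fl.
br–g: (37 + 6)/500 = 0.0860; g–fl: (134 + 6)/500 = 0.2800.
Expected DCO frequency = 0.0860 × 0.2800 ≈ 0.02408; observed = 6/500 ≈ 0.01200.
Coefficient of coincidence = 0.01200/0.02408 ≈ 0.50; interference = 1 − 0.50 = 0.50.

0.50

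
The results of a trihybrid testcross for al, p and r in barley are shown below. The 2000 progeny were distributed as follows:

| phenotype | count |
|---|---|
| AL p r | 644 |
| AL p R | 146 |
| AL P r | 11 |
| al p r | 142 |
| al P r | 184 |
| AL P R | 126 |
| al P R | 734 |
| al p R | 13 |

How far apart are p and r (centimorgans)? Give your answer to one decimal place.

17.7 centimorgans

The two most frequent reciprocal classes, AL p r and al P R, are the parental types, so the F1 was AL p r / al P R.
The two rarest classes, AL P r and al p R, are the double crossovers. Comparing them with the parentals, only the p allele has switched, so p is the middle locus and the order is al – p – r.
Crossovers in the p–r interval produce the single-crossover classes AL p R and al P r (146 + 184 = 330) plus the double crossovers (24).
RF(p–r) = (330 + 24) / 2000 = 354/2000 = 0.1770 → 17.7 centimorgans.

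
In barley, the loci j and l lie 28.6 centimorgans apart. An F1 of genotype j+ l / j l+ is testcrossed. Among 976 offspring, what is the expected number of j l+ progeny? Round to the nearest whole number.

348

A map distance of 28.6 centimorgans corresponds to a recombination frequency of 0.286.
The F1 is j+ l / j l+, so j l+ is a parental gamete class with expected frequency (1 − r)/2 = 0.714/2 = 0.3570.
Expected number = 0.3570 × 976 = 348.43 ≈ 348.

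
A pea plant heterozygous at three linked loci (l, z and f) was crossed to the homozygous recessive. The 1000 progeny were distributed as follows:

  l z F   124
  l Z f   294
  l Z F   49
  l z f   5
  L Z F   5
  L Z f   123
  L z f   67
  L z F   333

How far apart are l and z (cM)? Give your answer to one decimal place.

The two most frequent reciprocal classes, L z F and l Z f, are the parental types, so the F1 was L z F / l Z f.
The two rarest classes, L Z F and l z f, are the double crossovers. Comparing them with the parentals, only the z allele has switched, so z is the middle locus and the order is l – z – f.
Crossovers in the l–z interval produce the single-crossover classes l z F and L Z f (124 + 123 = 247) plus the double crossovers (10).
RF(l–z) = (247 + 10) / 1000 = 257/1000 = 0.2570 → 25.7 cM.

25.7 cM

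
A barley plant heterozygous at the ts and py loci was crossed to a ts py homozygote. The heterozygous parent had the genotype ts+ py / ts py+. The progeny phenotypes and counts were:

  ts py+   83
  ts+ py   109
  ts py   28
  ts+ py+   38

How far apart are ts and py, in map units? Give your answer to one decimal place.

25.6 map units

The recombinant classes are ts+ py+ and ts py: 38 + 28 = 66.
Recombination frequency = 66/258 = 0.2558 ≈ 25.6%, i.e. 25.6 map units.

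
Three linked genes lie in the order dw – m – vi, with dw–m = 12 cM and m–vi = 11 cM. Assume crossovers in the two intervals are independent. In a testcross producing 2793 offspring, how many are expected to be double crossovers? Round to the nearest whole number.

37

Map distances give recombination frequencies of 0.120 and 0.110 for the two intervals.
With no interference, expected double-crossover frequency = 0.120 × 0.110 = 0.01320.
Expected number = 0.01320 × 2793 = 36.87 ≈ 37.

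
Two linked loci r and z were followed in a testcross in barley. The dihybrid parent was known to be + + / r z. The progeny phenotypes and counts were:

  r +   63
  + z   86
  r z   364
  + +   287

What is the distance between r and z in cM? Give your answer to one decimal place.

The recombinant classes are + z and r +: 86 + 63 = 149.
Recombination frequency = 149/800 = 0.1862 ≈ 18.6%, i.e. 18.6 cM.

18.6 cM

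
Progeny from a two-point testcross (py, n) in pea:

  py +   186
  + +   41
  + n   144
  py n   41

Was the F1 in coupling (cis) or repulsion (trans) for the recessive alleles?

The two most frequent classes are + n (144) and py + (186); these are the parental (non-recombinant) types.
So the F1 carried + n on one chromosome and py + on the other — the recessive alleles are on opposite chromosomes (trans / repulsion).

trans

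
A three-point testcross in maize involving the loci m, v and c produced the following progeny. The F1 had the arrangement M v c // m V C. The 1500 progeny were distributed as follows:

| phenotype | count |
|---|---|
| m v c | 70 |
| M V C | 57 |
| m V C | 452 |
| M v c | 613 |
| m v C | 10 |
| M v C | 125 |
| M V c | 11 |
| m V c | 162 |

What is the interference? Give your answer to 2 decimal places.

0.31

The two rarest classes, M V c and m v C, are the double crossovers. Comparing them with the parentals, only the v allele has switched, so v is the middle locus and the order is m – v – c.
m–v: (127 + 21)/1500 = 0.0987; v–c: (287 + 21)/1500 = 0.2053.
Expected DCO frequency = 0.0987 × 0.2053 ≈ 0.02026; observed = 21/1500 ≈ 0.01400.
Coefficient of coincidence = 0.01400/0.02026 ≈ 0.69; interference = 1 − 0.69 = 0.31.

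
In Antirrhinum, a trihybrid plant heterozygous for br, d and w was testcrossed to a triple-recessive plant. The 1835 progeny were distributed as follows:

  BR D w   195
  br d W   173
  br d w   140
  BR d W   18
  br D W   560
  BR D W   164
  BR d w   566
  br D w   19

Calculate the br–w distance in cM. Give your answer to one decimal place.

18.6 cM

The two most frequent reciprocal classes, BR d w and br D W, are the parental types, so the F1 was BR d w / br D W.
The two rarest classes, BR d W and br D w, are the double crossovers. Comparing them with the parentals, only the w allele has switched, so w is the middle locus and the order is br – w – d.
Crossovers in the br–w interval produce the single-crossover classes br d w and BR D W (140 + 164 = 304) plus the double crossovers (37).
RF(br–w) = (304 + 37) / 1835 = 341/1835 = 0.1858 → 18.6 cM.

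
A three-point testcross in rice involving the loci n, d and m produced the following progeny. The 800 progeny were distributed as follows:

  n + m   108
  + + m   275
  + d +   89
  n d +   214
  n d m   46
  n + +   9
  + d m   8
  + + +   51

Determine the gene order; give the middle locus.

d

The two most frequent reciprocal classes, + + m and n d +, are the parental types, so the F1 was + + m / n d +.
The two rarest classes, + d m and n + +, are the double crossovers. Comparing them with the parentals, only the d allele has switched, so d is the middle locus and the order is n – d – m.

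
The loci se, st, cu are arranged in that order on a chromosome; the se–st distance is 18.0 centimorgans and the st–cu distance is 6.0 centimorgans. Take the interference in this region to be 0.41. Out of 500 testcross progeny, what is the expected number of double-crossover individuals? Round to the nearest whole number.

3

Map distances give recombination frequencies of 0.180 and 0.060 for the two intervals.
With interference 0.41 (so coincidence = 0.59), expected double-crossover frequency = 0.180 × 0.060 × 0.59 = 0.00637.
Expected number = 0.00637 × 500 = 3.19 ≈ 3.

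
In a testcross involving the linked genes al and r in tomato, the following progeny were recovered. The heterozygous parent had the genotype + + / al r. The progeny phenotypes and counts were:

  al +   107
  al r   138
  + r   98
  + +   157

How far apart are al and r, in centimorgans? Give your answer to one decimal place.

41.0 centimorgans

The recombinant classes are + r and al +: 98 + 107 = 205.
Recombination frequency = 205/500 = 0.4100 ≈ 41.0%, i.e. 41.0 centimorgans.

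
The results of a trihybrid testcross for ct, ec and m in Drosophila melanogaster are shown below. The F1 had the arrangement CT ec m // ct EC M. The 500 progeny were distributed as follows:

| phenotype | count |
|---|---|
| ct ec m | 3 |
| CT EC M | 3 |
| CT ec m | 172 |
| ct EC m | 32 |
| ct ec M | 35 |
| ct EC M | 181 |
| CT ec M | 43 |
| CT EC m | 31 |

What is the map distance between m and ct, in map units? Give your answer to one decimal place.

The two rarest classes, ct ec m and CT EC M, are the double crossovers. Comparing them with the parentals, only the ct allele has switched, so ct is the middle locus and the order is ec – ct – m.
Crossovers in the ct–m interval produce the single-crossover classes CT ec M and ct EC m (43 + 32 = 75) plus the double crossovers (6).
RF(ct–m) = (75 + 6) / 500 = 81/500 = 0.1620 → 16.2 map units.

16.2 map units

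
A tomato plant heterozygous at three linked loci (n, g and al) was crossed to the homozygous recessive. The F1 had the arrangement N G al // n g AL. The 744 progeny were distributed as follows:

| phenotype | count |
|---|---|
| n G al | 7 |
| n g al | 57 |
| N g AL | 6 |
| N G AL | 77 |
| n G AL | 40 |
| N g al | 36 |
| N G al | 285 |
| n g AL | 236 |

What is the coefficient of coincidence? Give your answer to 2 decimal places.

0.74

The two rarest classes, n G al and N g AL, are the double crossovers. Comparing them with the parentals, only the n allele has switched, so n is the middle locus and the order is al – n – g.
al–n: (134 + 13)/744 = 0.1976; n–g: (76 + 13)/744 = 0.1196.
Expected DCO frequency = 0.1976 × 0.1196 ≈ 0.02363; observed = 13/744 ≈ 0.01747.
Coefficient of coincidence = 0.01747/0.02363 ≈ 0.74.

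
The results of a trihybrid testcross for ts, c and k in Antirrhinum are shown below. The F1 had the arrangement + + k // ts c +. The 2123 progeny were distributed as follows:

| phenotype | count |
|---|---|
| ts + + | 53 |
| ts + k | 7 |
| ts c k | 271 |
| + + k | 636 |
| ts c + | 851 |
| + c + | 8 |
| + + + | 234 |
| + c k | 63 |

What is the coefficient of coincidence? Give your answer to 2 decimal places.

The two rarest classes, ts + k and + c +, are the double crossovers. Comparing them with the parentals, only the ts allele has switched, so ts is the middle locus and the order is k – ts – c.
k–ts: (505 + 15)/2123 = 0.2449; ts–c: (116 + 15)/2123 = 0.0617.
Expected DCO frequency = 0.2449 × 0.0617 ≈ 0.01511; observed = 15/2123 ≈ 0.00707.
Coefficient of coincidence = 0.00707/0.01511 ≈ 0.47.

0.47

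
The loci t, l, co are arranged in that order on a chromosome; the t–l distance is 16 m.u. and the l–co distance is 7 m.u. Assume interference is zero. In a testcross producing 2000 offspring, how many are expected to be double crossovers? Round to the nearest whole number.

Map distances give recombination frequencies of 0.160 and 0.070 for the two intervals.
With no interference, expected double-crossover frequency = 0.160 × 0.070 = 0.01120.
Expected number = 0.01120 × 2000 = 22.40 ≈ 22.

22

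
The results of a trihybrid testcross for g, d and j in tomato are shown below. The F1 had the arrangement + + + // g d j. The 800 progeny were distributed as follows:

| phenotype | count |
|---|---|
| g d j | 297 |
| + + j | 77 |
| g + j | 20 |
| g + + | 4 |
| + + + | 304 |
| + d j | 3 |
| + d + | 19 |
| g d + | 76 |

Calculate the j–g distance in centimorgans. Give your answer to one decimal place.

The two rarest classes, g + + and + d j, are the double crossovers. Comparing them with the parentals, only the g allele has switched, so g is the middle locus and the order is d – g – j.
Crossovers in the g–j interval produce the single-crossover classes + + j and g d + (77 + 76 = 153) plus the double crossovers (7).
RF(g–j) = (153 + 7) / 800 = 160/800 = 0.2000 → 20.0 centimorgans.

20.0 centimorgans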